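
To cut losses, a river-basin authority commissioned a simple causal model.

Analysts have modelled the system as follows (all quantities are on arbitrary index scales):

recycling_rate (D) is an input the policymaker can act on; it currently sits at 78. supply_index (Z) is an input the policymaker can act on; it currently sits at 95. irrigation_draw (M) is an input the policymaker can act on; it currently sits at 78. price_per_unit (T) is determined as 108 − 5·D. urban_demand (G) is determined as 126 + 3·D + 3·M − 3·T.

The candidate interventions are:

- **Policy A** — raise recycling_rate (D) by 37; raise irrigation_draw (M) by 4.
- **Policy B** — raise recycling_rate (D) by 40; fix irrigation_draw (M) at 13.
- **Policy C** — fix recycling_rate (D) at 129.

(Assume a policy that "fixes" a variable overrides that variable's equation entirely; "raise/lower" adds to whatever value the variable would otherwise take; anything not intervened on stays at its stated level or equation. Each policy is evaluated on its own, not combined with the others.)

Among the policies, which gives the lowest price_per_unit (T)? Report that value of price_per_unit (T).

-537

Policy A (D + 37, M + 4):
  D = 78 + 37 = 115
  T = 108 − 5·115 = -467
Policy B (D + 40, M := 13):
  D = 78 + 40 = 118
  T = 108 − 5·118 = -482
Policy C (D := 129):
  D = 129
  T = 108 − 5·129 = -537
Comparing — Policy A: T=-467, Policy B: T=-482, Policy C: T=-537. Lowest is -537 (Policy C).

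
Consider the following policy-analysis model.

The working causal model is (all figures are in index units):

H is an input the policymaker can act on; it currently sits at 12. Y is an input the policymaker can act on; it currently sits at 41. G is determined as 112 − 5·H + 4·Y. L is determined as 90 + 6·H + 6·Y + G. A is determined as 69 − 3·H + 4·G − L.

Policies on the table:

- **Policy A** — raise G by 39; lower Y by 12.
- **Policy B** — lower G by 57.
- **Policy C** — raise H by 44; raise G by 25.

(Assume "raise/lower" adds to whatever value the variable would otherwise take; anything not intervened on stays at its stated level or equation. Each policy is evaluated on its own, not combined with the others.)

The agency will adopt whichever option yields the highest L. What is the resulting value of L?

Policy A (G + 39, Y − 12):
  H = 12
  Y = 41 − 12 = 29
  G = 112 − 5·12 + 4·29 (+39 from intervention) = 207
  L = 90 + 6·12 + 6·29 + 207 = 543
Policy B (G − 57):
  H = 12
  Y = 41
  G = 112 − 5·12 + 4·41 (−57 from intervention) = 159
  L = 90 + 6·12 + 6·41 + 159 = 567
Policy C (H + 44, G + 25):
  H = 12 + 44 = 56
  Y = 41
  G = 112 − 5·56 + 4·41 (+25 from intervention) = 21
  L = 90 + 6·56 + 6·41 + 21 = 693
Comparing — Policy A: L=543, Policy B: L=567, Policy C: L=693. Highest is 693 (Policy C).

693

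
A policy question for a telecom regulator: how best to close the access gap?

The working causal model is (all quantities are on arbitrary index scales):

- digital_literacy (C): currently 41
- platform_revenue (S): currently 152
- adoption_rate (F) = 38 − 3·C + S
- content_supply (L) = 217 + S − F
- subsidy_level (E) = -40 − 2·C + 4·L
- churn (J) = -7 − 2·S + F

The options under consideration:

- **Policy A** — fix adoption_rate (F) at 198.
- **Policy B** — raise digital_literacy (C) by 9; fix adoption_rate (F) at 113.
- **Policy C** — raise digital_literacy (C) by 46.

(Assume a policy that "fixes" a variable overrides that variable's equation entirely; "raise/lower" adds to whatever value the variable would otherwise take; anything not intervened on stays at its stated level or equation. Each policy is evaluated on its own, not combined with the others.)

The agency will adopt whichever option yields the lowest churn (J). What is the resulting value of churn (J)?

-382

Policy A (F := 198):
  C = 41
  S = 152
  F = 198
  J = -7 − 2·152 + 198 = -113
Policy B (C + 9, F := 113):
  C = 41 + 9 = 50
  S = 152
  F = 113
  J = -7 − 2·152 + 113 = -198
Policy C (C + 46):
  C = 41 + 46 = 87
  S = 152
  F = 38 − 3·87 + 152 = -71
  J = -7 − 2·152 + (-71) = -382
Comparing — Policy A: J=-113, Policy B: J=-198, Policy C: J=-382. Lowest is -382 (Policy C).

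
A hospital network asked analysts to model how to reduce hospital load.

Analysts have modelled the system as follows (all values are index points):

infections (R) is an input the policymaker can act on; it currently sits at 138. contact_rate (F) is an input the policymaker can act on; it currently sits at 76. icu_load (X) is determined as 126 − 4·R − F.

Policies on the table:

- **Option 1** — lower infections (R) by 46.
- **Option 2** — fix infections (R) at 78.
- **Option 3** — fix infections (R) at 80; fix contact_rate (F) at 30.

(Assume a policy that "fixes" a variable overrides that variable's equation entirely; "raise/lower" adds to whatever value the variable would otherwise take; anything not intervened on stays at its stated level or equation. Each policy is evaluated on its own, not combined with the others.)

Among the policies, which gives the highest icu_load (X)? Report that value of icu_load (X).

Option 1 (R − 46):
  R = 138 − 46 = 92
  F = 76
  X = 126 − 4·92 − 76 = -318
Option 2 (R := 78):
  R = 78
  F = 76
  X = 126 − 4·78 − 76 = -262
Option 3 (R := 80, F := 30):
  R = 80
  F = 30
  X = 126 − 4·80 − 30 = -224
Comparing — Option 1: X=-318, Option 2: X=-262, Option 3: X=-224. Highest is -224 (Option 3).

-224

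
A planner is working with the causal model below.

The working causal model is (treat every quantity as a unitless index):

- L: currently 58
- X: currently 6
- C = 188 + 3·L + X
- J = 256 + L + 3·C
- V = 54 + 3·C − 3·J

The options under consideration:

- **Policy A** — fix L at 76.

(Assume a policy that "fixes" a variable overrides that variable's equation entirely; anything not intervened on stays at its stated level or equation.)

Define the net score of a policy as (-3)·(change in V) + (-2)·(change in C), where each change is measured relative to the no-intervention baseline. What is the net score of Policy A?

Baseline:
  L = 58
  X = 6
  C = 188 + 3·58 + 6 = 368
  J = 256 + 58 + 3·368 = 1418
  V = 54 + 3·368 − 3·1418 = -3096
Policy A (L := 76):
  L = 76
  X = 6
  C = 188 + 3·76 + 6 = 422
  J = 256 + 76 + 3·422 = 1598
  V = 54 + 3·422 − 3·1598 = -3474
ΔV = -3474 − (-3096) = -378; ΔC = 422 − 368 = 54
Score = (-3)·(-378) + (-2)·54 = 1026

1026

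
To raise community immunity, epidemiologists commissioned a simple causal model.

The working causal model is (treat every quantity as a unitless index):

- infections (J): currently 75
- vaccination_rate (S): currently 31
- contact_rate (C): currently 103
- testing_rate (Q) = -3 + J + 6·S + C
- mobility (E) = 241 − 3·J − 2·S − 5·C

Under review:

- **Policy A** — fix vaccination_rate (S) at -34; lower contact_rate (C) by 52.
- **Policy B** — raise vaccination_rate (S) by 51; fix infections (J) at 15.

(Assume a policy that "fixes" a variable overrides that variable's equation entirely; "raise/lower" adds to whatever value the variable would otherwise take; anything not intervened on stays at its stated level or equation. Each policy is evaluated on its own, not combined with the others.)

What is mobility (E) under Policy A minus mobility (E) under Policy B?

Policy A (S := -34, C − 52):
  J = 75
  S = -34
  C = 103 − 52 = 51
  E = 241 − 3·75 − 2·(-34) − 5·51 = -171
Policy B (S + 51, J := 15):
  J = 15
  S = 31 + 51 = 82
  C = 103
  E = 241 − 3·15 − 2·82 − 5·103 = -483
E: -171 − (-483) = 312

312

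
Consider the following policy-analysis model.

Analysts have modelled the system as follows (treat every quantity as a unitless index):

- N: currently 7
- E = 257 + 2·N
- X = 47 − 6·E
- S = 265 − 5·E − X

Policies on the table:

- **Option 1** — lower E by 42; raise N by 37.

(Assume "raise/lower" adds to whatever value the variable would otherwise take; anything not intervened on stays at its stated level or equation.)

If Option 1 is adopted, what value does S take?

Option 1 (E − 42, N + 37):
  N = 7 + 37 = 44
  E = 257 + 2·44 (−42 from intervention) = 303
  X = 47 − 6·303 = -1771
  S = 265 − 5·303 − (-1771) = 521

521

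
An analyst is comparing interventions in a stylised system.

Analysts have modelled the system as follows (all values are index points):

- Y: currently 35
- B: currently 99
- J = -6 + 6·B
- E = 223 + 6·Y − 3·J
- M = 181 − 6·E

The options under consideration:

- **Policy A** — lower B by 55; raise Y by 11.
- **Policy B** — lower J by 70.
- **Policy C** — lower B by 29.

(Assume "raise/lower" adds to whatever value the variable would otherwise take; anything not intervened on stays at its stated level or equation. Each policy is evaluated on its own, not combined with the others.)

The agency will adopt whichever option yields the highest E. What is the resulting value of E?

Policy A (B − 55, Y + 11):
  Y = 35 + 11 = 46
  B = 99 − 55 = 44
  J = -6 + 6·44 = 258
  E = 223 + 6·46 − 3·258 = -275
Policy B (J − 70):
  Y = 35
  B = 99
  J = -6 + 6·99 (−70 from intervention) = 518
  E = 223 + 6·35 − 3·518 = -1121
Policy C (B − 29):
  Y = 35
  B = 99 − 29 = 70
  J = -6 + 6·70 = 414
  E = 223 + 6·35 − 3·414 = -809
Comparing — Policy A: E=-275, Policy B: E=-1121, Policy C: E=-809. Highest is -275 (Policy A).

-275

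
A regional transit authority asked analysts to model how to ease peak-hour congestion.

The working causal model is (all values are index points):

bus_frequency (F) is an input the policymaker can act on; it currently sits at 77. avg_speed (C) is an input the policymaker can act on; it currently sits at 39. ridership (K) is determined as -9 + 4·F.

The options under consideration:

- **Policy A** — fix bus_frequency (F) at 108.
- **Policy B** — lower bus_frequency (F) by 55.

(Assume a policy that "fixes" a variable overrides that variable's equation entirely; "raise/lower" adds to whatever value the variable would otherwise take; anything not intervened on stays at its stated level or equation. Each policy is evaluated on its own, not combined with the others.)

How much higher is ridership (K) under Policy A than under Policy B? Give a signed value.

344

Policy A (F := 108):
  F = 108
  K = -9 + 4·108 = 423
Policy B (F − 55):
  F = 77 − 55 = 22
  K = -9 + 4·22 = 79
K: 423 − 79 = 344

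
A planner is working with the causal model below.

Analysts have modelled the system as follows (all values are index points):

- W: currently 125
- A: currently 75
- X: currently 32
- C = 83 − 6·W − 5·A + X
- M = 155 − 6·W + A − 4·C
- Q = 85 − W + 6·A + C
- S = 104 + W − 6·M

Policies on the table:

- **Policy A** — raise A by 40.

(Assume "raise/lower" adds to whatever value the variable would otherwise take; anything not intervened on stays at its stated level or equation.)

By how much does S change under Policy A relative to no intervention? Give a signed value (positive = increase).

Baseline:
  W = 125
  A = 75
  X = 32
  C = 83 − 6·125 − 5·75 + 32 = -1010
  M = 155 − 6·125 + 75 − 4·(-1010) = 3520
  S = 104 + 125 − 6·3520 = -20891
Policy A (A + 40):
  W = 125
  A = 75 + 40 = 115
  X = 32
  C = 83 − 6·125 − 5·115 + 32 = -1210
  M = 155 − 6·125 + 115 − 4·(-1210) = 4360
  S = 104 + 125 − 6·4360 = -25931
Change in S: -25931 − (-20891) = -5040

-5040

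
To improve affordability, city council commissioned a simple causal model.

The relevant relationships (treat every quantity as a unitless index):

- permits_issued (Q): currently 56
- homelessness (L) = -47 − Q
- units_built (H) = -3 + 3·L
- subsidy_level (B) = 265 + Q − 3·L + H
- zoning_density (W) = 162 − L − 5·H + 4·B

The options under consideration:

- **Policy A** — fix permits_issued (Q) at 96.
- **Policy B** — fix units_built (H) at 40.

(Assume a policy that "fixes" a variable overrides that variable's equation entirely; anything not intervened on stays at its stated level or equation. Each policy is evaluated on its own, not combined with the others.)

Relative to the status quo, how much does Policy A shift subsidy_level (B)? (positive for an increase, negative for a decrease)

Baseline:
  Q = 56
  L = -47 − 56 = -103
  H = -3 + 3·(-103) = -312
  B = 265 + 56 − 3·(-103) + (-312) = 318
Policy A (Q := 96):
  Q = 96
  L = -47 − 96 = -143
  H = -3 + 3·(-143) = -432
  B = 265 + 96 − 3·(-143) + (-432) = 358
Change in B: 358 − 318 = 40

40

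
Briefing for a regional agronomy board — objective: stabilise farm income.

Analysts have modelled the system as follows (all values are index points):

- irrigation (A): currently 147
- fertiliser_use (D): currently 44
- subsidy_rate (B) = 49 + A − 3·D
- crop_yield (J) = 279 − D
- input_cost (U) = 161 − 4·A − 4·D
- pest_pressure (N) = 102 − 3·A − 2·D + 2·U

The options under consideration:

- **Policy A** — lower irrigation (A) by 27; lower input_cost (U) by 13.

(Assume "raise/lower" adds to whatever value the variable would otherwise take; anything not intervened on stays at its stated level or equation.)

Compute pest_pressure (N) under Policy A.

-1362

Policy A (A − 27, U − 13):
  A = 147 − 27 = 120
  D = 44
  U = 161 − 4·120 − 4·44 (−13 from intervention) = -508
  N = 102 − 3·120 − 2·44 + 2·(-508) = -1362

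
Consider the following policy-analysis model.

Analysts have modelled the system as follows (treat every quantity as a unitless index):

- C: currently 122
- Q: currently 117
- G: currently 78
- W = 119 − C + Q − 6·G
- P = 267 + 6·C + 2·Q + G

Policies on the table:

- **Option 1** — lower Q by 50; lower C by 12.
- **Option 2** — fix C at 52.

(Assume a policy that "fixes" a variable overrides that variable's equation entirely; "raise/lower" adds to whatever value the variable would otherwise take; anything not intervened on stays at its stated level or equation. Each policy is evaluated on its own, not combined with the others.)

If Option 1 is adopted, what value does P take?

Option 1 (Q − 50, C − 12):
  C = 122 − 12 = 110
  Q = 117 − 50 = 67
  G = 78
  P = 267 + 6·110 + 2·67 + 78 = 1139

1139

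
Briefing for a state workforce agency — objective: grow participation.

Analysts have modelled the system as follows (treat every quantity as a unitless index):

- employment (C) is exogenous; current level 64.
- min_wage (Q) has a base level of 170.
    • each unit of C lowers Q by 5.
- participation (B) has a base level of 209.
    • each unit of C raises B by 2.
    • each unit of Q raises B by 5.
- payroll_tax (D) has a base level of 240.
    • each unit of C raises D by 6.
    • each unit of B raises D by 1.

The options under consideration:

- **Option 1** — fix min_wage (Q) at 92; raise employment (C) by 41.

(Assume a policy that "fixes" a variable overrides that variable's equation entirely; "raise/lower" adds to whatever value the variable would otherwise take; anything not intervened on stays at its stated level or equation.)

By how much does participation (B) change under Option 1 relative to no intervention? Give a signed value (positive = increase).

1292

Baseline:
  C = 64
  Q = 170 − 5·64 = -150
  B = 209 + 2·64 + 5·(-150) = -413
Option 1 (Q := 92, C + 41):
  C = 64 + 41 = 105
  Q = 92
  B = 209 + 2·105 + 5·92 = 879
Change in B: 879 − (-413) = 1292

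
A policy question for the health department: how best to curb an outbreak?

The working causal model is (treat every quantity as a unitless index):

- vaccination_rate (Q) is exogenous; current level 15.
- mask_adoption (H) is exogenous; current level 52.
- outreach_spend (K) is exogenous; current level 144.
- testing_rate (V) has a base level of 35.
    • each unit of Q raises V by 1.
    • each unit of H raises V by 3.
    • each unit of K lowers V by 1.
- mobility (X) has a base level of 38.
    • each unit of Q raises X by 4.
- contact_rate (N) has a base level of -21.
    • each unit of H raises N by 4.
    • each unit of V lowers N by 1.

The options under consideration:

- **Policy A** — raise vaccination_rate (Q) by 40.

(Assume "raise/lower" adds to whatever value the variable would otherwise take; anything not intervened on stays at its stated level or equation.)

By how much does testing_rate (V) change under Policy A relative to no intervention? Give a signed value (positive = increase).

Baseline:
  Q = 15
  H = 52
  K = 144
  V = 35 + 15 + 3·52 − 144 = 62
Policy A (Q + 40):
  Q = 15 + 40 = 55
  H = 52
  K = 144
  V = 35 + 55 + 3·52 − 144 = 102
Change in V: 102 − 62 = 40

40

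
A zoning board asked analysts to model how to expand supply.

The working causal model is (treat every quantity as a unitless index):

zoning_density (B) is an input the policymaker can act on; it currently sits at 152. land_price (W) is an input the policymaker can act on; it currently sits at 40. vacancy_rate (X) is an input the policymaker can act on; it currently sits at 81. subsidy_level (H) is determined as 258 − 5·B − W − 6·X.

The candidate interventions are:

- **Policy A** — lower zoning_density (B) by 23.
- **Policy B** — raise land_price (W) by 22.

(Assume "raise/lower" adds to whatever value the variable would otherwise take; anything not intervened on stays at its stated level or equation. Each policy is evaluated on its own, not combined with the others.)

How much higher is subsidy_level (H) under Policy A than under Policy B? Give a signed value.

Policy A (B − 23):
  B = 152 − 23 = 129
  W = 40
  X = 81
  H = 258 − 5·129 − 40 − 6·81 = -913
Policy B (W + 22):
  B = 152
  W = 40 + 22 = 62
  X = 81
  H = 258 − 5·152 − 62 − 6·81 = -1050
H: -913 − (-1050) = 137

137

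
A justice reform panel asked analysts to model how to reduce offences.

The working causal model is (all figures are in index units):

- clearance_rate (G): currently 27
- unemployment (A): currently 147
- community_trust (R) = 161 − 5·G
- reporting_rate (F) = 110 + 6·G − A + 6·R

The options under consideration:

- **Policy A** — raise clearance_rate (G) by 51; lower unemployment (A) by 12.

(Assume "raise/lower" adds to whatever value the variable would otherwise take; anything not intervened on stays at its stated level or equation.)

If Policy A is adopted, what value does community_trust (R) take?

-229

Policy A (G + 51, A − 12):
  G = 27 + 51 = 78
  R = 161 − 5·78 = -229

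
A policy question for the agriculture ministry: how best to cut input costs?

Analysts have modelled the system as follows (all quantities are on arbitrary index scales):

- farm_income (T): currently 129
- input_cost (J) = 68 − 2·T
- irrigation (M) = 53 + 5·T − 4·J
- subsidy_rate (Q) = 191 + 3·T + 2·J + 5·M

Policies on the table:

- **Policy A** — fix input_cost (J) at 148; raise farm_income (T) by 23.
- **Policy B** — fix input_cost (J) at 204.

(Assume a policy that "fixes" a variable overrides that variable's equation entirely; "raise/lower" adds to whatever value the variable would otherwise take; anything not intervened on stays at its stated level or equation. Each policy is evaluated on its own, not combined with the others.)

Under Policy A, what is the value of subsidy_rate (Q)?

2048

Policy A (J := 148, T + 23):
  T = 129 + 23 = 152
  J = 148
  M = 53 + 5·152 − 4·148 = 221
  Q = 191 + 3·152 + 2·148 + 5·221 = 2048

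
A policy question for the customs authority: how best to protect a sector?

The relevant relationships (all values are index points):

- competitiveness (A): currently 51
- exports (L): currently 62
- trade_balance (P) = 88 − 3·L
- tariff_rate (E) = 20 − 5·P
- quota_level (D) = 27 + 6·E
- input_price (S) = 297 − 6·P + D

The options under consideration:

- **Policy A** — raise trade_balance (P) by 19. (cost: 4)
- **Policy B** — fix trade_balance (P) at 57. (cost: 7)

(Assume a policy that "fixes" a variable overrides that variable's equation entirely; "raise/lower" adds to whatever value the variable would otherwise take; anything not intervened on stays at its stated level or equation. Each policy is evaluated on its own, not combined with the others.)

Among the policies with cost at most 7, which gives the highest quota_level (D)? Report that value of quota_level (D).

Policy A (P + 19):
  L = 62
  P = 88 − 3·62 (+19 from intervention) = -79
  E = 20 − 5·(-79) = 415
  D = 27 + 6·415 = 2517
Policy B (P := 57):
  L = 62
  P = 57
  E = 20 − 5·57 = -265
  D = 27 + 6·(-265) = -1563
Comparing — Policy A: D=2517, Policy B: D=-1563. Highest is 2517 (Policy A).

2517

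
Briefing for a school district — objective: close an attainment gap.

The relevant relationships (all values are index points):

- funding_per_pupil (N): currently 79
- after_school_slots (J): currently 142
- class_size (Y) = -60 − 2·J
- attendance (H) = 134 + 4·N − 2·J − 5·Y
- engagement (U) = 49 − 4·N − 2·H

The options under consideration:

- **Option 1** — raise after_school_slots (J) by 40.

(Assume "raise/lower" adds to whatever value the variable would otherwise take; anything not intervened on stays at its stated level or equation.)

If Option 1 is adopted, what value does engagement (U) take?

-4679

Option 1 (J + 40):
  N = 79
  J = 142 + 40 = 182
  Y = -60 − 2·182 = -424
  H = 134 + 4·79 − 2·182 − 5·(-424) = 2206
  U = 49 − 4·79 − 2·2206 = -4679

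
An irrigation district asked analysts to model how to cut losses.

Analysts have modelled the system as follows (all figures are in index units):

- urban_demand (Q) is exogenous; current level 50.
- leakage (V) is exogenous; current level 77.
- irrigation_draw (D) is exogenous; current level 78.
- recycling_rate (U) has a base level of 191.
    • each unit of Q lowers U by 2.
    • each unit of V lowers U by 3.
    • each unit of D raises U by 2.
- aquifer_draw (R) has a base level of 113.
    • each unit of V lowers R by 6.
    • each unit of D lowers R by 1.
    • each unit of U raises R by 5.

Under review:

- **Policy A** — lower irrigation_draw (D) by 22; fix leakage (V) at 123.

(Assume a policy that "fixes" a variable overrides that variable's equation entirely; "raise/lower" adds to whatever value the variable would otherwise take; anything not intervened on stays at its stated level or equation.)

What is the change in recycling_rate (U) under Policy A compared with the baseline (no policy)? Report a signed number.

Baseline:
  Q = 50
  V = 77
  D = 78
  U = 191 − 2·50 − 3·77 + 2·78 = 16
Policy A (D − 22, V := 123):
  Q = 50
  V = 123
  D = 78 − 22 = 56
  U = 191 − 2·50 − 3·123 + 2·56 = -166
Change in U: -166 − 16 = -182

-182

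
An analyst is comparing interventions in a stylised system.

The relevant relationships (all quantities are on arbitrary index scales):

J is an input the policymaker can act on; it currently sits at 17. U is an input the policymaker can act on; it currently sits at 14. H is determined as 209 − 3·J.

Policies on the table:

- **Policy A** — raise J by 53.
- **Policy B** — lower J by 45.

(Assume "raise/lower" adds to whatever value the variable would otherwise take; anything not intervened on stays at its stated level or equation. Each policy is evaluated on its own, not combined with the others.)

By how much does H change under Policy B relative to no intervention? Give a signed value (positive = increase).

135

Baseline:
  J = 17
  H = 209 − 3·17 = 158
Policy B (J − 45):
  J = 17 − 45 = -28
  H = 209 − 3·(-28) = 293
Change in H: 293 − 158 = 135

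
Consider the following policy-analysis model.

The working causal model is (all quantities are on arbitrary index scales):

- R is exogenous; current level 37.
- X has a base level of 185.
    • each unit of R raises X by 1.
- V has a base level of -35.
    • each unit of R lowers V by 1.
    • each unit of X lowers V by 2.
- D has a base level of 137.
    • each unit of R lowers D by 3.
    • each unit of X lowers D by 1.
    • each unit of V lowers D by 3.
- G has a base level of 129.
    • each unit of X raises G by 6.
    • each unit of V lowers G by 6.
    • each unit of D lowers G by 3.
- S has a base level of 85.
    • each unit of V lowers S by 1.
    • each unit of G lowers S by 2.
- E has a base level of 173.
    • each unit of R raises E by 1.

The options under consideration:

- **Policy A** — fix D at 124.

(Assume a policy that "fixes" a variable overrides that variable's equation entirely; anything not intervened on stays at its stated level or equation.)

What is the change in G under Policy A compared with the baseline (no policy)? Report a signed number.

Baseline:
  R = 37
  X = 185 + 37 = 222
  V = -35 − 37 − 2·222 = -516
  D = 137 − 3·37 − 222 − 3·(-516) = 1352
  G = 129 + 6·222 − 6·(-516) − 3·1352 = 501
Policy A (D := 124):
  R = 37
  X = 185 + 37 = 222
  V = -35 − 37 − 2·222 = -516
  D = 124
  G = 129 + 6·222 − 6·(-516) − 3·124 = 4185
Change in G: 4185 − 501 = 3684

3684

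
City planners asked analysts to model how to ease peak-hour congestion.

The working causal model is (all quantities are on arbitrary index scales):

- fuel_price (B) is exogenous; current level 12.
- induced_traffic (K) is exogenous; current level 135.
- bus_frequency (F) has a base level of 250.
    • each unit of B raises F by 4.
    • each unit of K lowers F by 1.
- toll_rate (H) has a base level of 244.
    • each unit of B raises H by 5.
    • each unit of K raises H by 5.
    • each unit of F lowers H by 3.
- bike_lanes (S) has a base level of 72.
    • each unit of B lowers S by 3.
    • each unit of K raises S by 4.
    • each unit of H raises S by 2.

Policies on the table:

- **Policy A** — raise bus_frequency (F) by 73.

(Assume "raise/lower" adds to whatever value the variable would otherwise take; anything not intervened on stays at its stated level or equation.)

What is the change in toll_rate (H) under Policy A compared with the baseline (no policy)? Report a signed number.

-219

Baseline:
  B = 12
  K = 135
  F = 250 + 4·12 − 135 = 163
  H = 244 + 5·12 + 5·135 − 3·163 = 490
Policy A (F + 73):
  B = 12
  K = 135
  F = 250 + 4·12 − 135 (+73 from intervention) = 236
  H = 244 + 5·12 + 5·135 − 3·236 = 271
Change in H: 271 − 490 = -219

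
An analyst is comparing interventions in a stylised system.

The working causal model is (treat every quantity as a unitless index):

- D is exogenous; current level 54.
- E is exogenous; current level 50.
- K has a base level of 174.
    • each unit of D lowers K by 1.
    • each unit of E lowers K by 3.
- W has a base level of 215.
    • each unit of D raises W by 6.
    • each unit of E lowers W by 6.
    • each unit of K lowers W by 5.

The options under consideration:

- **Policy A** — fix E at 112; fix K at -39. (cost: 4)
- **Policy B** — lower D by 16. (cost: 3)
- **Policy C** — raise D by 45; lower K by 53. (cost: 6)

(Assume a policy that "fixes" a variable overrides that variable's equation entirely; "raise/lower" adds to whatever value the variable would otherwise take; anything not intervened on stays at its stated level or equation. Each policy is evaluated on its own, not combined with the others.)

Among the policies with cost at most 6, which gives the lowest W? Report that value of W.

62

Policy A (E := 112, K := -39):
  D = 54
  E = 112
  K = -39
  W = 215 + 6·54 − 6·112 − 5·(-39) = 62
Policy B (D − 16):
  D = 54 − 16 = 38
  E = 50
  K = 174 − 38 − 3·50 = -14
  W = 215 + 6·38 − 6·50 − 5·(-14) = 213
Policy C (D + 45, K − 53):
  D = 54 + 45 = 99
  E = 50
  K = 174 − 99 − 3·50 (−53 from intervention) = -128
  W = 215 + 6·99 − 6·50 − 5·(-128) = 1149
Comparing — Policy A: W=62, Policy B: W=213, Policy C: W=1149. Lowest is 62 (Policy A).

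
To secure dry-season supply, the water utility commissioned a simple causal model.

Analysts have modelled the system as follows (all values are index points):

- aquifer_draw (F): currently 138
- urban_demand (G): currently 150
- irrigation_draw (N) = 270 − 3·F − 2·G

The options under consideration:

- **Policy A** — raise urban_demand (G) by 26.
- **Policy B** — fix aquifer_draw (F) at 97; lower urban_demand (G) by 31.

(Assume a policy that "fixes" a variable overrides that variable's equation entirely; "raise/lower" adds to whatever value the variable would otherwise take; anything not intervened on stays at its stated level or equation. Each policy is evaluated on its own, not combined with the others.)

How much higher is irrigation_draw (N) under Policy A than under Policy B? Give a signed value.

-237

Policy A (G + 26):
  F = 138
  G = 150 + 26 = 176
  N = 270 − 3·138 − 2·176 = -496
Policy B (F := 97, G − 31):
  F = 97
  G = 150 − 31 = 119
  N = 270 − 3·97 − 2·119 = -259
N: -496 − (-259) = -237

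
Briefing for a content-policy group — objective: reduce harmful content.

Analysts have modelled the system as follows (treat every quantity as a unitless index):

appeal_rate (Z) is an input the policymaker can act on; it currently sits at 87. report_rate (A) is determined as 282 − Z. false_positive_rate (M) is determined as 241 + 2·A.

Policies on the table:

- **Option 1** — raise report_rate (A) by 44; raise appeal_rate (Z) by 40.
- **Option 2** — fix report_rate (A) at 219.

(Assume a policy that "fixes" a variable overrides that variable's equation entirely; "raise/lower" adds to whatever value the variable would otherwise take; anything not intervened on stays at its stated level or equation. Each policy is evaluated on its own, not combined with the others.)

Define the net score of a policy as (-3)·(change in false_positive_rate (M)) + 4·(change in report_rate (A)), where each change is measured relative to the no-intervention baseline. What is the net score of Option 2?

-48

Baseline:
  Z = 87
  A = 282 − 87 = 195
  M = 241 + 2·195 = 631
Option 2 (A := 219):
  Z = 87
  A = 219
  M = 241 + 2·219 = 679
ΔM = 679 − 631 = 48; ΔA = 219 − 195 = 24
Score = (-3)·48 + 4·24 = -48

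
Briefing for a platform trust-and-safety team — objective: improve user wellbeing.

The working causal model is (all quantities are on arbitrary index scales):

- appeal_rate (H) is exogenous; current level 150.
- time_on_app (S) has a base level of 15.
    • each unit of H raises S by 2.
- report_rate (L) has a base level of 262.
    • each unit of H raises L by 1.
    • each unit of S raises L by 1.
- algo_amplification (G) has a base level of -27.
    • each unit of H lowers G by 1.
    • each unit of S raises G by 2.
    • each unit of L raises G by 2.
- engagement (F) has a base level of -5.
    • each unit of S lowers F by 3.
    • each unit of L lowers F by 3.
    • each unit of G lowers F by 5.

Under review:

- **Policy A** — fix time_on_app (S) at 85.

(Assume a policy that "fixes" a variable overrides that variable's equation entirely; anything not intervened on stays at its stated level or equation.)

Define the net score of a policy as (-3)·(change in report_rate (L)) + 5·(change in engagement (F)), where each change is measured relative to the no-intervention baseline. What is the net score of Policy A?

Baseline:
  H = 150
  S = 15 + 2·150 = 315
  L = 262 + 150 + 315 = 727
  G = -27 − 150 + 2·315 + 2·727 = 1907
  F = -5 − 3·315 − 3·727 − 5·1907 = -12666
Policy A (S := 85):
  H = 150
  S = 85
  L = 262 + 150 + 85 = 497
  G = -27 − 150 + 2·85 + 2·497 = 987
  F = -5 − 3·85 − 3·497 − 5·987 = -6686
ΔL = 497 − 727 = -230; ΔF = -6686 − (-12666) = 5980
Score = (-3)·(-230) + 5·5980 = 30590

30590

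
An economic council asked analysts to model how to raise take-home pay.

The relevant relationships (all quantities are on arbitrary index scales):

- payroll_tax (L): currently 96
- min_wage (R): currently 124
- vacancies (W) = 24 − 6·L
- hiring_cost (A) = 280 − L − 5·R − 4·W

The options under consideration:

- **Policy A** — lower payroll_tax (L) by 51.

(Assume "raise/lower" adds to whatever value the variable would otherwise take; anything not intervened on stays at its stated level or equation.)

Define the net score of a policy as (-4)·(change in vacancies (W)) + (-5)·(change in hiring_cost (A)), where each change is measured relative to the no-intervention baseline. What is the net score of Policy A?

Baseline:
  L = 96
  R = 124
  W = 24 − 6·96 = -552
  A = 280 − 96 − 5·124 − 4·(-552) = 1772
Policy A (L − 51):
  L = 96 − 51 = 45
  R = 124
  W = 24 − 6·45 = -246
  A = 280 − 45 − 5·124 − 4·(-246) = 599
ΔW = -246 − (-552) = 306; ΔA = 599 − 1772 = -1173
Score = (-4)·306 + (-5)·(-1173) = 4641

4641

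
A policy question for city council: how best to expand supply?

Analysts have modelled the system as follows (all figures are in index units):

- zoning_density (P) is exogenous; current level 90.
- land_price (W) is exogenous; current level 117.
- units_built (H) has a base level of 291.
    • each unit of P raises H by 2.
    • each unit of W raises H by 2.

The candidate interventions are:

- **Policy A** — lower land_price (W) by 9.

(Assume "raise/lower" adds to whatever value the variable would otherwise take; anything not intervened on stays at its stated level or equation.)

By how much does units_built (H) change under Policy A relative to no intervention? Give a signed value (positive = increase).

-18

Baseline:
  P = 90
  W = 117
  H = 291 + 2·90 + 2·117 = 705
Policy A (W − 9):
  P = 90
  W = 117 − 9 = 108
  H = 291 + 2·90 + 2·108 = 687
Change in H: 687 − 705 = -18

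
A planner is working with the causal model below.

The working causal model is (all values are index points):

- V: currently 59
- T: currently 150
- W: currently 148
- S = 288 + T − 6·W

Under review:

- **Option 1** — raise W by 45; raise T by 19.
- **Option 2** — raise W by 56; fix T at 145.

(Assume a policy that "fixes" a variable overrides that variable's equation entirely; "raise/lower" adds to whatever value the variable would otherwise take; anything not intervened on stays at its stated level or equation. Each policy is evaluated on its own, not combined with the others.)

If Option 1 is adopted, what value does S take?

Option 1 (W + 45, T + 19):
  T = 150 + 19 = 169
  W = 148 + 45 = 193
  S = 288 + 169 − 6·193 = -701

-701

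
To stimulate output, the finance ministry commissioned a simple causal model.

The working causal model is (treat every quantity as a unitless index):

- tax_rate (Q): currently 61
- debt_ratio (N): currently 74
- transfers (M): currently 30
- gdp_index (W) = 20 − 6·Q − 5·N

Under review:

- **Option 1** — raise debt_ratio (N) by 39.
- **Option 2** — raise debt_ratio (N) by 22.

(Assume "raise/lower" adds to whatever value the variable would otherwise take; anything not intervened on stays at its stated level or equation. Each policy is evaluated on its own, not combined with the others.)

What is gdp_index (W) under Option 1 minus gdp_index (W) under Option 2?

Option 1 (N + 39):
  Q = 61
  N = 74 + 39 = 113
  W = 20 − 6·61 − 5·113 = -911
Option 2 (N + 22):
  Q = 61
  N = 74 + 22 = 96
  W = 20 − 6·61 − 5·96 = -826
W: -911 − (-826) = -85

-85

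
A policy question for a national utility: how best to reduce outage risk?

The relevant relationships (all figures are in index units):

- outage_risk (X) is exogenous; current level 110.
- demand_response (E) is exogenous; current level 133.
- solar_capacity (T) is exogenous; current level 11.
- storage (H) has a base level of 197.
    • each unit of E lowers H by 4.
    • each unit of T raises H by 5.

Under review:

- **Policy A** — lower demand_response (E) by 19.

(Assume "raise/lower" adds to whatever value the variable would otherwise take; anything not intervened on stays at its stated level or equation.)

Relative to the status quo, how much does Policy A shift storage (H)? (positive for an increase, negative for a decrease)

Baseline:
  E = 133
  T = 11
  H = 197 − 4·133 + 5·11 = -280
Policy A (E − 19):
  E = 133 − 19 = 114
  T = 11
  H = 197 − 4·114 + 5·11 = -204
Change in H: -204 − (-280) = 76

76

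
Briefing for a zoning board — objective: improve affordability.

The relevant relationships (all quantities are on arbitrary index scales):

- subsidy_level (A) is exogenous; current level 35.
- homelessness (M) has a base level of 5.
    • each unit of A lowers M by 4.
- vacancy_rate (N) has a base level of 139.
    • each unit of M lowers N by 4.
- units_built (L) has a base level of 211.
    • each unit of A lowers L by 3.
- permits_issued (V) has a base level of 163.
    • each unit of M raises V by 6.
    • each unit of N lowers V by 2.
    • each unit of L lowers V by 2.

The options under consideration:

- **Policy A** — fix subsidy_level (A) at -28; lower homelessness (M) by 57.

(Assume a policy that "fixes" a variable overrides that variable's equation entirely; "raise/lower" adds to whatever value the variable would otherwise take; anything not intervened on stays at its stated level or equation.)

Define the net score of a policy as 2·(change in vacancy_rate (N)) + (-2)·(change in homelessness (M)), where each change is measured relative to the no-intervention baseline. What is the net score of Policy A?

Baseline:
  A = 35
  M = 5 − 4·35 = -135
  N = 139 − 4·(-135) = 679
Policy A (A := -28, M − 57):
  A = -28
  M = 5 − 4·(-28) (−57 from intervention) = 60
  N = 139 − 4·60 = -101
ΔN = -101 − 679 = -780; ΔM = 60 − (-135) = 195
Score = 2·(-780) + (-2)·195 = -1950

-1950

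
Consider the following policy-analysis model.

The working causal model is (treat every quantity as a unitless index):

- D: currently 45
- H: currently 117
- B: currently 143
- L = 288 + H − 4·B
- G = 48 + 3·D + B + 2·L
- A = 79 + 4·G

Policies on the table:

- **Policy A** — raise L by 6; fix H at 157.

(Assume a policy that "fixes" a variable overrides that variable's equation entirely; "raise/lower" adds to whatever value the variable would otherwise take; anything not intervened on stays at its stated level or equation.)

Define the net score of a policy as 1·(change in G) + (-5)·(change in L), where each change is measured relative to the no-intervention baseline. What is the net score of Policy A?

Baseline:
  D = 45
  H = 117
  B = 143
  L = 288 + 117 − 4·143 = -167
  G = 48 + 3·45 + 143 + 2·(-167) = -8
Policy A (L + 6, H := 157):
  D = 45
  H = 157
  B = 143
  L = 288 + 157 − 4·143 (+6 from intervention) = -121
  G = 48 + 3·45 + 143 + 2·(-121) = 84
ΔG = 84 − (-8) = 92; ΔL = -121 − (-167) = 46
Score = 1·92 + (-5)·46 = -138

-138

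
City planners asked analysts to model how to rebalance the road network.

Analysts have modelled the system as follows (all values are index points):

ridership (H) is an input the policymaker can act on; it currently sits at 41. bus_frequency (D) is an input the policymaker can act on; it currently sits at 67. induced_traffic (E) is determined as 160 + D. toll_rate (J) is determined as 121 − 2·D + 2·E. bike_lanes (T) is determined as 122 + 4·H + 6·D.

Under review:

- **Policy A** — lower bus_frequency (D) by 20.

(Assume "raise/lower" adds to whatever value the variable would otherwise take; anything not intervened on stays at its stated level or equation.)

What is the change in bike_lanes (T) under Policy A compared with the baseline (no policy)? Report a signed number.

-120

Baseline:
  H = 41
  D = 67
  T = 122 + 4·41 + 6·67 = 688
Policy A (D − 20):
  H = 41
  D = 67 − 20 = 47
  T = 122 + 4·41 + 6·47 = 568
Change in T: 568 − 688 = -120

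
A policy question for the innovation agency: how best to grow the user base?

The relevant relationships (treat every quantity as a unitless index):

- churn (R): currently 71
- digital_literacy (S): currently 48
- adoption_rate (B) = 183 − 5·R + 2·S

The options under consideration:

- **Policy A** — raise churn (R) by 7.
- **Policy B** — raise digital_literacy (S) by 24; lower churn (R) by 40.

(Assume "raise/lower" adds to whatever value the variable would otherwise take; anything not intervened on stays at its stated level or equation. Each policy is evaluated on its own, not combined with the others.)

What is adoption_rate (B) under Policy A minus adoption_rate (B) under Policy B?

-283

Policy A (R + 7):
  R = 71 + 7 = 78
  S = 48
  B = 183 − 5·78 + 2·48 = -111
Policy B (S + 24, R − 40):
  R = 71 − 40 = 31
  S = 48 + 24 = 72
  B = 183 − 5·31 + 2·72 = 172
B: -111 − 172 = -283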